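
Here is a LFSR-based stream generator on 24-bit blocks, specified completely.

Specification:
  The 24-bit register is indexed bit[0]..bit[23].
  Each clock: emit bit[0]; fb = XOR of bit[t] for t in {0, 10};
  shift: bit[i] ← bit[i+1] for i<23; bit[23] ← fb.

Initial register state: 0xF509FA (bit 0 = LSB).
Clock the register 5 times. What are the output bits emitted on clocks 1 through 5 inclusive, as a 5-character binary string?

reg_0 = 0xF509FA
clock 1: out=0, reg = 0x7A84FD
clock 2: out=1, reg = 0x3D427E
clock 3: out=0, reg = 0x1EA13F
clock 4: out=1, reg = 0x8F509F
clock 5: out=1, reg = 0xC7A84F

01011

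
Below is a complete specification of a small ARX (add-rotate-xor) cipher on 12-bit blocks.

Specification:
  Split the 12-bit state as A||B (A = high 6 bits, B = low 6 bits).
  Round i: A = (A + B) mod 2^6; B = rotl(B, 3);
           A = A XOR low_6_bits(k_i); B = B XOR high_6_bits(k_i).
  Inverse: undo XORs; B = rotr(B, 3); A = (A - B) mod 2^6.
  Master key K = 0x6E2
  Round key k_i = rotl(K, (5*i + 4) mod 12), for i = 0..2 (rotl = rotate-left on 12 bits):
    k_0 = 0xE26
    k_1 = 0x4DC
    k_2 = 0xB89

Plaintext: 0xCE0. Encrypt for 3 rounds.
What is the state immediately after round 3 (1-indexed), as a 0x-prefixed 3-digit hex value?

s_0 = plaintext = 0xCE0
s_1 = Round(s_0, k_0) = 0xD7C
s_2 = Round(s_1, k_1) = 0xB74
s_3 = Round(s_2, k_2) = 0xA08

0xA08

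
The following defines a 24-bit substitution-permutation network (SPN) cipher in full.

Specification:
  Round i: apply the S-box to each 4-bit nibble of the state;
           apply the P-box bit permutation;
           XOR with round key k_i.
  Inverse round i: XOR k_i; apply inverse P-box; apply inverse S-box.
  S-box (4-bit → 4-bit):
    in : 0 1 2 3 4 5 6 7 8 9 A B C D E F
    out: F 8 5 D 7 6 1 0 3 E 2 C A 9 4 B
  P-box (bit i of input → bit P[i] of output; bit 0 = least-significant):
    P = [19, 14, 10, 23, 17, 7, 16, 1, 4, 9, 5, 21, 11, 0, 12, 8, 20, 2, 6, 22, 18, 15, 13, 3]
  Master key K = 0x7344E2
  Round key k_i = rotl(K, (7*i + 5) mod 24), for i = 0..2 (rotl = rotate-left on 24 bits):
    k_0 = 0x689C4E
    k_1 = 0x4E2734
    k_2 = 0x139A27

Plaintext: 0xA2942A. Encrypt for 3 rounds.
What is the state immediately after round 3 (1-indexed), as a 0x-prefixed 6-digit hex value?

0x311A73

s_0 = plaintext = 0xA2942A
s_1 = Round(s_0, k_0) = 0x7B4F3F
s_2 = Round(s_1, k_1) = 0xA57D67
s_3 = Round(s_2, k_2) = 0x311A73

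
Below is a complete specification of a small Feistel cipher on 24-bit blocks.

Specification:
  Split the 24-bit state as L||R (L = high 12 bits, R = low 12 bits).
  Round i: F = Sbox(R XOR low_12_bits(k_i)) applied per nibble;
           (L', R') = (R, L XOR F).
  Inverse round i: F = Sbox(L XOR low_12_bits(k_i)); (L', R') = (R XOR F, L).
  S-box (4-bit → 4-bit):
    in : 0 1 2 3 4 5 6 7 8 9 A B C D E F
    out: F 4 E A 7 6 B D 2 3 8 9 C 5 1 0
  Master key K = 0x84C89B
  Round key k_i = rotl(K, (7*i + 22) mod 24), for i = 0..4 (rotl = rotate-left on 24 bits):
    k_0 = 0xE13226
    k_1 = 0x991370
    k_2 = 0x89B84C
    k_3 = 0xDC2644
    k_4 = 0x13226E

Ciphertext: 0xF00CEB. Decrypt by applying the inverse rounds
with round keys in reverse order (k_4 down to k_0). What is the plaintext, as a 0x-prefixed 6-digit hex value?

0xB02211

s_0 = ciphertext = 0xF00CEB
s_1 = InvRound(s_0, k_4) = 0x95AF00
s_2 = InvRound(s_1, k_3) = 0xF4195A
s_3 = InvRound(s_2, k_2) = 0x4AFF41
s_4 = InvRound(s_3, k_1) = 0x2114AF
s_5 = InvRound(s_4, k_0) = 0xB02211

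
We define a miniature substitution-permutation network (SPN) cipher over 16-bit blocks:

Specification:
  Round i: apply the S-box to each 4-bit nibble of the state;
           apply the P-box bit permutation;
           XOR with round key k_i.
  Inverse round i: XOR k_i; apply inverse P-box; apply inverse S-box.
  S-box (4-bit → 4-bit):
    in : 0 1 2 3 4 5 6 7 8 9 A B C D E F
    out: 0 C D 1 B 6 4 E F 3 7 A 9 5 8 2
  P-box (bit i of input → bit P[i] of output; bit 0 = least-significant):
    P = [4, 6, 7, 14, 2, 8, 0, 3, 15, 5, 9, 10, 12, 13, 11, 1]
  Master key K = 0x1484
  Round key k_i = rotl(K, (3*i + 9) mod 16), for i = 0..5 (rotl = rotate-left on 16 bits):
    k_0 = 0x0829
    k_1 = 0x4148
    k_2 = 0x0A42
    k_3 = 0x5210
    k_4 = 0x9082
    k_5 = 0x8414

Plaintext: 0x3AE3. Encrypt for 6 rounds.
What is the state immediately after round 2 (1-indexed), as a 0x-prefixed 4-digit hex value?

s_0 = plaintext = 0x3AE3
s_1 = Round(s_0, k_0) = 0x9A11
s_2 = Round(s_1, k_1) = 0xB3E1
s_3 = Round(s_2, k_2) = 0xEAC8
s_4 = Round(s_3, k_3) = 0x90EE
s_5 = Round(s_4, k_4) = 0xE08A
s_6 = Round(s_5, k_5) = 0x85CB

0xB3E1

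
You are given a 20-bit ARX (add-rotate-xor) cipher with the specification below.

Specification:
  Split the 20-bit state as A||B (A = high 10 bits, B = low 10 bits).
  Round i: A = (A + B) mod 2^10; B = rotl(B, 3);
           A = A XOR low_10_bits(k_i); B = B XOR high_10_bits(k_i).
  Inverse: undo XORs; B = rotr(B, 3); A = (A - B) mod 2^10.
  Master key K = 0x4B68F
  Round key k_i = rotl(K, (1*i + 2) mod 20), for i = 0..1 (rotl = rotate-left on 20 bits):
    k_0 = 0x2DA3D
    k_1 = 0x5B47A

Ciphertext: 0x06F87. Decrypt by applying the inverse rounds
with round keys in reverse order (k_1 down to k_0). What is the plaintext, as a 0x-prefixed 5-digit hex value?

0xDF1BD

s_0 = ciphertext = 0x06F87
s_1 = InvRound(s_0, k_1) = 0xC115D
s_2 = InvRound(s_1, k_0) = 0xDF1BD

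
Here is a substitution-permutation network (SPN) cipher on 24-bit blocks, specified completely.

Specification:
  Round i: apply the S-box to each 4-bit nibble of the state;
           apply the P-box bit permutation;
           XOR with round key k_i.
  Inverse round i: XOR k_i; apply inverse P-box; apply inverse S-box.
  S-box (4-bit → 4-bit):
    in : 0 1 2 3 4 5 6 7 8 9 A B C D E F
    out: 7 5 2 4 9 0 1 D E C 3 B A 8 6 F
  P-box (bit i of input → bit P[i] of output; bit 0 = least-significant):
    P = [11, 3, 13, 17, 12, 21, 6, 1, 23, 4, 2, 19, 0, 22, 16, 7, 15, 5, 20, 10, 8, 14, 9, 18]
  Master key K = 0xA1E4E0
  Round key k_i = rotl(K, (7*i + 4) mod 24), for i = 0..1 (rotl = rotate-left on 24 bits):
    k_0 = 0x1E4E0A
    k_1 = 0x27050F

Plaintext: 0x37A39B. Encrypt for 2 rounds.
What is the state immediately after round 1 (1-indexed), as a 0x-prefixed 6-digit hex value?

s_0 = plaintext = 0x37A39B
s_1 = Round(s_0, k_0) = 0x4CC045
s_2 = Round(s_1, k_1) = 0xE310B9

0x4CC045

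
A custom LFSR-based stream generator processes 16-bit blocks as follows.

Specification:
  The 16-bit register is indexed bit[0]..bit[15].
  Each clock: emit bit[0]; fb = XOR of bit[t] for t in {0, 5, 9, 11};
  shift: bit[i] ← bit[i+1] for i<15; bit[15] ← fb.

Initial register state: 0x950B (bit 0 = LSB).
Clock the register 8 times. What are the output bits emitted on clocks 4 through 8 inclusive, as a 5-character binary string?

10000

reg_0 = 0x950B
clock 1: out=1, reg = 0xCA85
clock 2: out=1, reg = 0xE542
clock 3: out=0, reg = 0x72A1
clock 4: out=1, reg = 0xB950
clock 5: out=0, reg = 0xDCA8
clock 6: out=0, reg = 0x6E54
clock 7: out=0, reg = 0x372A
clock 8: out=0, reg = 0x1B95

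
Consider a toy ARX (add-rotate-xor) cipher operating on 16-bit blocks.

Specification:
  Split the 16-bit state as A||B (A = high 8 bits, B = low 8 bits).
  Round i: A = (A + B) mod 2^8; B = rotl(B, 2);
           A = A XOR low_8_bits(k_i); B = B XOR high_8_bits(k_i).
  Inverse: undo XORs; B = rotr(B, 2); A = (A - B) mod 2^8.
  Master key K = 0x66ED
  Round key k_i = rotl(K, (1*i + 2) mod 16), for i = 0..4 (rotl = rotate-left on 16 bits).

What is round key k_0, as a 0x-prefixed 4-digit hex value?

K = 0x66ED
k_0 = rotl(K, (1*0+2) mod 16) = rotl(K, 2) = 0x9BB5

0x9BB5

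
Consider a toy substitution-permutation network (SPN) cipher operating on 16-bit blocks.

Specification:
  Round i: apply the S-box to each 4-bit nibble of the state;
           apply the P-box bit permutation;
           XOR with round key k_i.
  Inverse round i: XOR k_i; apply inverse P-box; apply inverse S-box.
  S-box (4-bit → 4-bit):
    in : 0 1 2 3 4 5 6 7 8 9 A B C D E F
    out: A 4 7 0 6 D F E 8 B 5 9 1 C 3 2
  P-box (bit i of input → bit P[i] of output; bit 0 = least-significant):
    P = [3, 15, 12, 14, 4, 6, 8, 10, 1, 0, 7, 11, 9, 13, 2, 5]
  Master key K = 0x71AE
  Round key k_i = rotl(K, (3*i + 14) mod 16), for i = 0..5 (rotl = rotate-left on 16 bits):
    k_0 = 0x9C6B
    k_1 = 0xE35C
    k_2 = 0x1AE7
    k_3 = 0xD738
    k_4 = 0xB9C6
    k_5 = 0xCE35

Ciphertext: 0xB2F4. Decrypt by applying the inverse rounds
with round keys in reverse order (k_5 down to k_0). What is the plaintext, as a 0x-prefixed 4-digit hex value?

0x4F85

s_0 = ciphertext = 0xB2F4
s_1 = InvRound(s_0, k_5) = 0xF70D
s_2 = InvRound(s_1, k_4) = 0xC60B
s_3 = InvRound(s_2, k_3) = 0x8EA1
s_4 = InvRound(s_3, k_2) = 0x1C04
s_5 = InvRound(s_4, k_1) = 0xE866
s_6 = InvRound(s_5, k_0) = 0x4F85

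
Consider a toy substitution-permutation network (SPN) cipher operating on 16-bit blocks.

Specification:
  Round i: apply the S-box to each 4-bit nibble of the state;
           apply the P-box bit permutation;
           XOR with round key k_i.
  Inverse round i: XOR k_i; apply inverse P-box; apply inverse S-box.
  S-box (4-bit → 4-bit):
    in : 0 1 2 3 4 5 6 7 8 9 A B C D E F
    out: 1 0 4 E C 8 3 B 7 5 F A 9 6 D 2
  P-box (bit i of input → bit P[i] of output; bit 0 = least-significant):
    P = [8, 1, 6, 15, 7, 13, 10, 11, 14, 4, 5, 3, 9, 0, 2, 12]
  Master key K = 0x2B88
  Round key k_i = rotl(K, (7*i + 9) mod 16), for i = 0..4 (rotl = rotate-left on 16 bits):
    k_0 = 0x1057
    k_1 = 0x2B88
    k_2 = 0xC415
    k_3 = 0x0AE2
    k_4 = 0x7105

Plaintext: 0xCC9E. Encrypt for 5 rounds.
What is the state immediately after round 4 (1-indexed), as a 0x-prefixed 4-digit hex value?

s_0 = plaintext = 0xCC9E
s_1 = Round(s_0, k_0) = 0xC79F
s_2 = Round(s_1, k_1) = 0x7D12
s_3 = Round(s_2, k_2) = 0xD664
s_4 = Round(s_3, k_3) = 0xEA37
s_5 = Round(s_4, k_4) = 0x8E3B

0xEA37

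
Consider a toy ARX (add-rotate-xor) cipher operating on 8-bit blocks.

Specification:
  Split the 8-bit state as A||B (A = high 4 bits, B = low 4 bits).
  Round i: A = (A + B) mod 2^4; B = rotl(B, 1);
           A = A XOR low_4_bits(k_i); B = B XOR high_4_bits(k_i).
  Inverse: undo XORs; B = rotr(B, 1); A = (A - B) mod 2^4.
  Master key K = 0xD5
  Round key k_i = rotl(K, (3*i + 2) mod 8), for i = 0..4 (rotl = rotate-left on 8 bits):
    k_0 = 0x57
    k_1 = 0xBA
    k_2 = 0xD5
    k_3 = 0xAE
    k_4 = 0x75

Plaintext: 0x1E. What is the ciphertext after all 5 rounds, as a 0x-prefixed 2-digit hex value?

s_0 = plaintext = 0x1E
s_1 = Round(s_0, k_0) = 0x88
s_2 = Round(s_1, k_1) = 0xAA
s_3 = Round(s_2, k_2) = 0x18
s_4 = Round(s_3, k_3) = 0x7B
s_5 = Round(s_4, k_4) = 0x70

0x70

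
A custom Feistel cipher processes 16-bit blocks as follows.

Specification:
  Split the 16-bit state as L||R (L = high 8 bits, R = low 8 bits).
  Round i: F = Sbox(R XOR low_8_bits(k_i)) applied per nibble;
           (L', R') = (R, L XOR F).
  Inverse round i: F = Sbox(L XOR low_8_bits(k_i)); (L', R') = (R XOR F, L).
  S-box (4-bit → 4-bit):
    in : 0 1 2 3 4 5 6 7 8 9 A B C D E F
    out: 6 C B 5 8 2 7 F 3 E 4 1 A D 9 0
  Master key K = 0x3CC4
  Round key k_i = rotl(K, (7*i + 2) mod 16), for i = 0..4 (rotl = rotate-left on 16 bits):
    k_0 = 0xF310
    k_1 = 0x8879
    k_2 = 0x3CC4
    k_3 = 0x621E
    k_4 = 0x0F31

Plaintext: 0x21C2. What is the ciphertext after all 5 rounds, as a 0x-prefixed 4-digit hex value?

0xEB7B

s_0 = plaintext = 0x21C2
s_1 = Round(s_0, k_0) = 0xC2FA
s_2 = Round(s_1, k_1) = 0xFAF7
s_3 = Round(s_2, k_2) = 0xF7AF
s_4 = Round(s_3, k_3) = 0xAFEB
s_5 = Round(s_4, k_4) = 0xEB7B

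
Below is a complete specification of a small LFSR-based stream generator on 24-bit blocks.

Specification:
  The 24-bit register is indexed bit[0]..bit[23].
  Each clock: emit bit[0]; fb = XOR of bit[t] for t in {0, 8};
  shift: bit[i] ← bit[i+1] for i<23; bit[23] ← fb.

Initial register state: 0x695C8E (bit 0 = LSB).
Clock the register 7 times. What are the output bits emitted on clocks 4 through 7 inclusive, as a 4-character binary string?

reg_0 = 0x695C8E
clock 1: out=0, reg = 0x34AE47
clock 2: out=1, reg = 0x9A5723
clock 3: out=1, reg = 0x4D2B91
clock 4: out=1, reg = 0x2695C8
clock 5: out=0, reg = 0x934AE4
clock 6: out=0, reg = 0x49A572
clock 7: out=0, reg = 0xA4D2B9

1000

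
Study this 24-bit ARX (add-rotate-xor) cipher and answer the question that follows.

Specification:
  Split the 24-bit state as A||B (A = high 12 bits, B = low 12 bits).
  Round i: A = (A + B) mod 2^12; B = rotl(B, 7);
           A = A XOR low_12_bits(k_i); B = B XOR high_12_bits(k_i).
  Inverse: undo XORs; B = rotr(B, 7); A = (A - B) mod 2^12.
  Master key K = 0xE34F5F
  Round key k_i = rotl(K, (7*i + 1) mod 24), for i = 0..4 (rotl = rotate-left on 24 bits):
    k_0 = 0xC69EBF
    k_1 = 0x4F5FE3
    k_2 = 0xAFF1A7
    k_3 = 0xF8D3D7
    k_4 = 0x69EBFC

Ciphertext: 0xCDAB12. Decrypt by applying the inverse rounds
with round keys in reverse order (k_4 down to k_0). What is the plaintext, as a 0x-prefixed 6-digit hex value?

s_0 = ciphertext = 0xCDAB12
s_1 = InvRound(s_0, k_4) = 0x58B19B
s_2 = InvRound(s_1, k_3) = 0x3802DC
s_3 = InvRound(s_2, k_2) = 0xDB7470
s_4 = InvRound(s_3, k_1) = 0x1B30A1
s_5 = InvRound(s_4, k_0) = 0x5F3919

0x5F3919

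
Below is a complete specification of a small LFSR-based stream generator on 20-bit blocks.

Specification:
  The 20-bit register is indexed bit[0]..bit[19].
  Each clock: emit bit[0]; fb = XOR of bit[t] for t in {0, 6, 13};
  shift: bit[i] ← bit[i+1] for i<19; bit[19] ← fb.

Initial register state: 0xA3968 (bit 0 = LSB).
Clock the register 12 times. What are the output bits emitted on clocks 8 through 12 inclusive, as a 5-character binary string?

reg_0 = 0xA3968
clock 1: out=0, reg = 0x51CB4
clock 2: out=0, reg = 0x28E5A
clock 3: out=0, reg = 0x9472D
clock 4: out=1, reg = 0xCA396
clock 5: out=0, reg = 0xE51CB
clock 6: out=1, reg = 0x728E5
clock 7: out=1, reg = 0xB9472
clock 8: out=0, reg = 0xDCA39
clock 9: out=1, reg = 0xEE51C
clock 10: out=0, reg = 0xF728E
clock 11: out=0, reg = 0xFB947
clock 12: out=1, reg = 0xFDCA3

01001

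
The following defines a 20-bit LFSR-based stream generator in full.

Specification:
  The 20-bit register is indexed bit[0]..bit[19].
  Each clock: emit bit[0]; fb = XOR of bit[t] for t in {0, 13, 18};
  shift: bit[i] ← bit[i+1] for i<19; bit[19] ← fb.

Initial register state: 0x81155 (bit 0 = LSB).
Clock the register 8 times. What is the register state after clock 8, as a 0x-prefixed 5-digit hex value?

0x7B811

reg_0 = 0x81155
clock 1: out=1, reg = 0xC08AA
clock 2: out=0, reg = 0xE0455
clock 3: out=1, reg = 0x7022A
clock 4: out=0, reg = 0xB8115
clock 5: out=1, reg = 0xDC08A
clock 6: out=0, reg = 0xEE045
clock 7: out=1, reg = 0xF7022
clock 8: out=0, reg = 0x7B811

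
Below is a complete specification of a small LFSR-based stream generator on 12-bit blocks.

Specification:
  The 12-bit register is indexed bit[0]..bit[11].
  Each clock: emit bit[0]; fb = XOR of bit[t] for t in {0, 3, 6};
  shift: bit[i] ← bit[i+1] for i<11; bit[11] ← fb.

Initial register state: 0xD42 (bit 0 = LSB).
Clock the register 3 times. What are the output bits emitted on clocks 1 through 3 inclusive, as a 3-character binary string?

reg_0 = 0xD42
clock 1: out=0, reg = 0xEA1
clock 2: out=1, reg = 0xF50
clock 3: out=0, reg = 0xFA8

010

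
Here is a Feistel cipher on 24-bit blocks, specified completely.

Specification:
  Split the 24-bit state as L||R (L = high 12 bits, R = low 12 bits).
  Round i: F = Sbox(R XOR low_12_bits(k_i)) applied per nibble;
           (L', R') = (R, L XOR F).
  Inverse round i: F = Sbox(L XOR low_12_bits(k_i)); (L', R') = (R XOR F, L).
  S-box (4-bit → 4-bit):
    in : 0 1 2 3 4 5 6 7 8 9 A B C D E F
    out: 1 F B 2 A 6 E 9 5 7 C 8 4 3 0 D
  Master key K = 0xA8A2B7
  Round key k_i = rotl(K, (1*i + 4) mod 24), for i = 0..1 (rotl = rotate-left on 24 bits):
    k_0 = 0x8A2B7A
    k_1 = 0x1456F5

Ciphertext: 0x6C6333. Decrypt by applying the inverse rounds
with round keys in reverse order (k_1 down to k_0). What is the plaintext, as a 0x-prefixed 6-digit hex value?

0x12E211

s_0 = ciphertext = 0x6C6333
s_1 = InvRound(s_0, k_1) = 0x2116C6
s_2 = InvRound(s_1, k_0) = 0x12E211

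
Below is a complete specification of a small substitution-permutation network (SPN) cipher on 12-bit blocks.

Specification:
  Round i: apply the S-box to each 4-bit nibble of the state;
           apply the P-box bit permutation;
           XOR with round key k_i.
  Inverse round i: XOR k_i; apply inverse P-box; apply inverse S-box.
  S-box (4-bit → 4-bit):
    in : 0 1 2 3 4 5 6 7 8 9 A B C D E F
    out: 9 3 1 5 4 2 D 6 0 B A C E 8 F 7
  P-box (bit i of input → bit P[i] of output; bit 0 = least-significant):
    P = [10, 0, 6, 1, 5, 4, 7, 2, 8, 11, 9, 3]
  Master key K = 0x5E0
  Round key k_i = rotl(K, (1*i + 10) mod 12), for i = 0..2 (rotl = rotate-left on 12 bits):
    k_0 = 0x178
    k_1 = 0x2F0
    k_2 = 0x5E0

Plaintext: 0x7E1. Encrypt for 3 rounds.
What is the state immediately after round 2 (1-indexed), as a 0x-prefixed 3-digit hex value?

s_0 = plaintext = 0x7E1
s_1 = Round(s_0, k_0) = 0xFCD
s_2 = Round(s_1, k_1) = 0x966
s_3 = Round(s_2, k_2) = 0x80E

0x966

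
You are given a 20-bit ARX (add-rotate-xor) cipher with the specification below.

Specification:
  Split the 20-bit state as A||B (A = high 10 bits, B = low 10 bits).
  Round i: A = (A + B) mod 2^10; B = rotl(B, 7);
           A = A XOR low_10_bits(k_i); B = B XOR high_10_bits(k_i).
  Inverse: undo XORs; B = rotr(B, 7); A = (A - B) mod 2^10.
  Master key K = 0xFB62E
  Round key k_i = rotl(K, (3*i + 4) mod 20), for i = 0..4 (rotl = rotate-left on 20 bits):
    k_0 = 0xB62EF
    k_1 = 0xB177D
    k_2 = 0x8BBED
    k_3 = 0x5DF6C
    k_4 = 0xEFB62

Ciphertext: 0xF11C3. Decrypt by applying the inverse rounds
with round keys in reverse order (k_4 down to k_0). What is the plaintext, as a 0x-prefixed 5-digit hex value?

s_0 = ciphertext = 0xF11C3
s_1 = InvRound(s_0, k_4) = 0x2EBEC
s_2 = InvRound(s_1, k_3) = 0xBE4DD
s_3 = InvRound(s_2, k_2) = 0x5DF9D
s_4 = InvRound(s_3, k_1) = 0xD22C2
s_5 = InvRound(s_4, k_0) = 0x35CD0

0x35CD0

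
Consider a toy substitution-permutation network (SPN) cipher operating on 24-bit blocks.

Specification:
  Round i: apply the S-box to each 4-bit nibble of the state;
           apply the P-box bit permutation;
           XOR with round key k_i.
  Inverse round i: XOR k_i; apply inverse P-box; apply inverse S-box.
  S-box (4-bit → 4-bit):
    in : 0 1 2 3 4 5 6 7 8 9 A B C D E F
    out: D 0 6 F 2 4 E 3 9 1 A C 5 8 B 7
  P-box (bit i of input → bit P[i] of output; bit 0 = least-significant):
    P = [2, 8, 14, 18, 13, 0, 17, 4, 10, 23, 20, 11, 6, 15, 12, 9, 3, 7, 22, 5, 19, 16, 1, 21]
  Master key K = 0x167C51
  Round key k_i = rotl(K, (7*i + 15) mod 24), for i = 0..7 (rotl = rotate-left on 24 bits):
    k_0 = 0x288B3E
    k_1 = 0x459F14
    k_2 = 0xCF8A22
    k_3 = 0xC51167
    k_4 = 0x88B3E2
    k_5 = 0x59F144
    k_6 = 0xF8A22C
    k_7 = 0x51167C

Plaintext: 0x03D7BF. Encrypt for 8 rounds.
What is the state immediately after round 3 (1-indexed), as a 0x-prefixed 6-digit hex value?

0xDD616A

s_0 = plaintext = 0x03D7BF
s_1 = Round(s_0, k_0) = 0xC2CC80
s_2 = Round(s_1, k_1) = 0x19EBC2
s_3 = Round(s_2, k_2) = 0xDD616A
s_4 = Round(s_3, k_3) = 0xE38256
s_5 = Round(s_4, k_4) = 0x77F00A
s_6 = Round(s_5, k_5) = 0x464C9C
s_7 = Round(s_6, k_6) = 0xA94688
s_8 = Round(s_7, k_7) = 0xE4BE60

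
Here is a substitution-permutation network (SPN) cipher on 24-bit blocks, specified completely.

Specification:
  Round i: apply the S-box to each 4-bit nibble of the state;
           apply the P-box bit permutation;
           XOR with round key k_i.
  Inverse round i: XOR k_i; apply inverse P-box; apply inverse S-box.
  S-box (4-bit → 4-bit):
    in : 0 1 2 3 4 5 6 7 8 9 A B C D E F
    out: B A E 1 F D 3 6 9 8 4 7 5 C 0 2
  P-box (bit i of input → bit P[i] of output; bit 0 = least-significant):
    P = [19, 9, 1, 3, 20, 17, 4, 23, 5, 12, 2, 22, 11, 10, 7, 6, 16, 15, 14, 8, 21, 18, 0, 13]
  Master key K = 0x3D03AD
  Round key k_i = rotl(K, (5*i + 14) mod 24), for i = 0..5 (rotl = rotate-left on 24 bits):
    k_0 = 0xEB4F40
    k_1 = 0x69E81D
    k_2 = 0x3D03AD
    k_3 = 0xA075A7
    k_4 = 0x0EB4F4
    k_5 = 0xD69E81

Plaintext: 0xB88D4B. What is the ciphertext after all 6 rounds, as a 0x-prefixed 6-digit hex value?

s_0 = plaintext = 0xB88D4B
s_1 = Round(s_0, k_0) = 0x144417
s_2 = Round(s_1, k_1) = 0xAE17FB
s_3 = Round(s_2, k_2) = 0x3715EA
s_4 = Round(s_3, k_3) = 0xC0B1C1
s_5 = Round(s_4, k_4) = 0x7F2B6D
s_6 = Round(s_5, k_5) = 0xC00A6E

0xC00A6E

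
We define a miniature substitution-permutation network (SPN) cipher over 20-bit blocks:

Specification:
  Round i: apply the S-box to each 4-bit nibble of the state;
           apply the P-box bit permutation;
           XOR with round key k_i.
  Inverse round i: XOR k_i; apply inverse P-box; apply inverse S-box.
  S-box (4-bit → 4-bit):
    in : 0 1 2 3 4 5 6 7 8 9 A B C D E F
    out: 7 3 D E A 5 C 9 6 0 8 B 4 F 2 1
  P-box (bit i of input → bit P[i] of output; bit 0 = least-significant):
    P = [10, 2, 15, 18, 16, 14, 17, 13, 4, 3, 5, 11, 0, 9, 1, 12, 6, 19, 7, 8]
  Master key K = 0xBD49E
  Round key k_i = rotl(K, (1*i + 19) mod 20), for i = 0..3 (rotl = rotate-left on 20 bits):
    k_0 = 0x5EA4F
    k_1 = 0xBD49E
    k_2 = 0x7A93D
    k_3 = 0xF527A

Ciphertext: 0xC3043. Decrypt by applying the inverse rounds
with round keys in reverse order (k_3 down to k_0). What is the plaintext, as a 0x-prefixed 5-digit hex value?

s_0 = ciphertext = 0xC3043
s_1 = InvRound(s_0, k_3) = 0x910D9
s_2 = InvRound(s_1, k_2) = 0xDA663
s_3 = InvRound(s_2, k_1) = 0x5B034
s_4 = InvRound(s_3, k_0) = 0xFDDE9

0xFDDE9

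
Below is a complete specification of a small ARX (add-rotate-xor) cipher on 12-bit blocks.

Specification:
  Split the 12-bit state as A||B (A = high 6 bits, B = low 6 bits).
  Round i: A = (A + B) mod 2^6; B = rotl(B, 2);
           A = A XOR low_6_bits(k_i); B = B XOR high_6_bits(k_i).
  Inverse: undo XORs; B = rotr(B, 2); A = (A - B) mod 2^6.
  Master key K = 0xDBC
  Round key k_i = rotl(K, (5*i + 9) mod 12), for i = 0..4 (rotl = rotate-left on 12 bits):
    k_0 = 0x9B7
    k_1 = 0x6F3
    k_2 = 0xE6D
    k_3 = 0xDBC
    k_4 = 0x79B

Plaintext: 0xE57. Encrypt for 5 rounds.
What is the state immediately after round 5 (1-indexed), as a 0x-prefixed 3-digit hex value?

0x46F

s_0 = plaintext = 0xE57
s_1 = Round(s_0, k_0) = 0x9FB
s_2 = Round(s_1, k_1) = 0x474
s_3 = Round(s_2, k_2) = 0xA2A
s_4 = Round(s_3, k_3) = 0xB9C
s_5 = Round(s_4, k_4) = 0x46F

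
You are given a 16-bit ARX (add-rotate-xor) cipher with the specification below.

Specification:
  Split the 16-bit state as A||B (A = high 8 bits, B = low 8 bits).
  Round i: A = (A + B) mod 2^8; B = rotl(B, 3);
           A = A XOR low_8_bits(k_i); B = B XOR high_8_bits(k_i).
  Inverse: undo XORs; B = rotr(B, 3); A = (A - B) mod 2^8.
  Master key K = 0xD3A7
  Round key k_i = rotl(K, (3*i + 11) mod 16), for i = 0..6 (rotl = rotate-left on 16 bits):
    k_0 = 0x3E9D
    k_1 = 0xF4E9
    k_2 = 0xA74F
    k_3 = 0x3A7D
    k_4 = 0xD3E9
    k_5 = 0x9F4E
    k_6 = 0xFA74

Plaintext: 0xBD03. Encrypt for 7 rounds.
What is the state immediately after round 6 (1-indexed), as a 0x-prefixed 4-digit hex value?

0x0D9C

s_0 = plaintext = 0xBD03
s_1 = Round(s_0, k_0) = 0x5D26
s_2 = Round(s_1, k_1) = 0x6AC5
s_3 = Round(s_2, k_2) = 0x6089
s_4 = Round(s_3, k_3) = 0x9476
s_5 = Round(s_4, k_4) = 0xE360
s_6 = Round(s_5, k_5) = 0x0D9C
s_7 = Round(s_6, k_6) = 0xDD1E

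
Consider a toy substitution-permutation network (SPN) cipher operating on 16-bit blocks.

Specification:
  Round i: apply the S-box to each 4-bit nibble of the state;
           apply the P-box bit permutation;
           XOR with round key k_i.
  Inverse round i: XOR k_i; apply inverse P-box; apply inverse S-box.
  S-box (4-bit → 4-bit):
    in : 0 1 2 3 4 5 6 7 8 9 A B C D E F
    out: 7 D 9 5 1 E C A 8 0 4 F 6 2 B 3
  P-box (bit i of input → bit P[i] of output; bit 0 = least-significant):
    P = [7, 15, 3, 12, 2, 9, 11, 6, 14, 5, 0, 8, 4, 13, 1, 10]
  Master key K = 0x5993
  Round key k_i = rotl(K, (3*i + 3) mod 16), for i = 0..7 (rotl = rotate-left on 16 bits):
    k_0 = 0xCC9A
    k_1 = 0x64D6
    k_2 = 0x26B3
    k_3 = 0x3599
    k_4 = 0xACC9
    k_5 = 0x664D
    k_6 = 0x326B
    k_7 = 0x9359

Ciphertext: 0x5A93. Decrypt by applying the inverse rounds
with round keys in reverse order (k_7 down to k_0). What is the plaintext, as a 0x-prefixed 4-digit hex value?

0x58DD

s_0 = ciphertext = 0x5A93
s_1 = InvRound(s_0, k_7) = 0xA260
s_2 = InvRound(s_1, k_6) = 0xAA95
s_3 = InvRound(s_2, k_5) = 0x2460
s_4 = InvRound(s_3, k_4) = 0x9CA0
s_5 = InvRound(s_4, k_3) = 0xF5AC
s_6 = InvRound(s_5, k_2) = 0x31F5
s_7 = InvRound(s_6, k_1) = 0x6B98
s_8 = InvRound(s_7, k_0) = 0x58DD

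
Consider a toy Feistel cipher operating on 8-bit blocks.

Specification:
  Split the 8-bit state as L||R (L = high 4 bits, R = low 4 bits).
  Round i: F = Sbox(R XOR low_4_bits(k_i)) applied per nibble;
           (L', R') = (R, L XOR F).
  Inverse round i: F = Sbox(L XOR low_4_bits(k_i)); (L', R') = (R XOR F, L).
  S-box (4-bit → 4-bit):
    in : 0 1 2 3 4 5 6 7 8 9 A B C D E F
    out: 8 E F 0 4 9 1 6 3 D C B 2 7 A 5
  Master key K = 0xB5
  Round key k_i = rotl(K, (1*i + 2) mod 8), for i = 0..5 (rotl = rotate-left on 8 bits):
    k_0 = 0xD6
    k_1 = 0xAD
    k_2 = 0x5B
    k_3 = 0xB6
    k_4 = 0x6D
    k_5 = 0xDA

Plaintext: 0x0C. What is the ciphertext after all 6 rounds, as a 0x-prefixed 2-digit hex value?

s_0 = plaintext = 0x0C
s_1 = Round(s_0, k_0) = 0xCC
s_2 = Round(s_1, k_1) = 0xC2
s_3 = Round(s_2, k_2) = 0x21
s_4 = Round(s_3, k_3) = 0x14
s_5 = Round(s_4, k_4) = 0x4C
s_6 = Round(s_5, k_5) = 0xC5

0xC5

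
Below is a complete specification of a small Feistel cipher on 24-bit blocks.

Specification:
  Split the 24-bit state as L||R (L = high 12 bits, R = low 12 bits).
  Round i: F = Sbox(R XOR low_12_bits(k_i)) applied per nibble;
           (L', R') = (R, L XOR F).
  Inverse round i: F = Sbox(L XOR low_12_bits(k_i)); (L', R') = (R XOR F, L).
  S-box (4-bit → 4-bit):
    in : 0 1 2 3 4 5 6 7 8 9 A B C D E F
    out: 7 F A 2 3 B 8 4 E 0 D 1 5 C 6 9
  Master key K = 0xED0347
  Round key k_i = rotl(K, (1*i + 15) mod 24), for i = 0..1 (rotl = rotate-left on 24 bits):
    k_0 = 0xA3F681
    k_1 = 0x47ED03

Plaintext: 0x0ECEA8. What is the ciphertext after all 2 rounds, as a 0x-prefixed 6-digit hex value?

0xE4CC91

s_0 = plaintext = 0x0ECEA8
s_1 = Round(s_0, k_0) = 0xEA8E4C
s_2 = Round(s_1, k_1) = 0xE4CC91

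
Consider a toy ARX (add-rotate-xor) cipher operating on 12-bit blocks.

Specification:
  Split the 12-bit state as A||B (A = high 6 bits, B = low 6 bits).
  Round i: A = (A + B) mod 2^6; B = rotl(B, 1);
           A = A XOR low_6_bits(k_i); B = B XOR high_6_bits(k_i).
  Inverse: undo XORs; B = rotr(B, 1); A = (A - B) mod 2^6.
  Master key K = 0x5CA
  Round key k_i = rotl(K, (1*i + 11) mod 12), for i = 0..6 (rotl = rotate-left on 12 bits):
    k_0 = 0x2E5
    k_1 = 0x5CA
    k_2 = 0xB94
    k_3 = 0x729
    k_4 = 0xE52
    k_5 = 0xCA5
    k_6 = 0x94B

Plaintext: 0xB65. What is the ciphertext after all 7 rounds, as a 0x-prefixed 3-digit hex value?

s_0 = plaintext = 0xB65
s_1 = Round(s_0, k_0) = 0xDC0
s_2 = Round(s_1, k_1) = 0xF57
s_3 = Round(s_2, k_2) = 0x000
s_4 = Round(s_3, k_3) = 0xA5C
s_5 = Round(s_4, k_4) = 0x5C1
s_6 = Round(s_5, k_5) = 0xF70
s_7 = Round(s_6, k_6) = 0x984

0x984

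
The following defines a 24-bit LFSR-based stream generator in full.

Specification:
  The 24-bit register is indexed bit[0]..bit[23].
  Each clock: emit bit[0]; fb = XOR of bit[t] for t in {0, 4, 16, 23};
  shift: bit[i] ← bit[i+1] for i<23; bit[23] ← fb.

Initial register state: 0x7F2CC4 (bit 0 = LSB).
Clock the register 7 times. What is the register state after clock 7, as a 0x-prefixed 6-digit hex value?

reg_0 = 0x7F2CC4
clock 1: out=0, reg = 0xBF9662
clock 2: out=0, reg = 0x5FCB31
clock 3: out=1, reg = 0xAFE598
clock 4: out=0, reg = 0xD7F2CC
clock 5: out=0, reg = 0x6BF966
clock 6: out=0, reg = 0xB5FCB3
clock 7: out=1, reg = 0x5AFE59

0x5AFE59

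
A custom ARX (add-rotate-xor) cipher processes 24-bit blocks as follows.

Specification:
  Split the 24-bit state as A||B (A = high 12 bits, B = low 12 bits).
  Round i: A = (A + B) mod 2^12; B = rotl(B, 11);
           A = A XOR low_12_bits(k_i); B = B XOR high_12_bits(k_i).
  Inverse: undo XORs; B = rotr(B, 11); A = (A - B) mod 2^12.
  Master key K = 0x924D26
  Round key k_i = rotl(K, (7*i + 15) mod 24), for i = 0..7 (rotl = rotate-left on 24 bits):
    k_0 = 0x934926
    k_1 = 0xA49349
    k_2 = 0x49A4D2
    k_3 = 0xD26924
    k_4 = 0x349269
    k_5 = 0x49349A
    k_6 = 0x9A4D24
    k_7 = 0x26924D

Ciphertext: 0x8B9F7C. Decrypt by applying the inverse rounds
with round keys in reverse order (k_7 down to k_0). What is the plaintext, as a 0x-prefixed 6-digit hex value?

0xCBA798

s_0 = ciphertext = 0x8B9F7C
s_1 = InvRound(s_0, k_7) = 0x0C9A2B
s_2 = InvRound(s_1, k_6) = 0x6CF71E
s_3 = InvRound(s_2, k_5) = 0xB3B71A
s_4 = InvRound(s_3, k_4) = 0x0AC8A6
s_5 = InvRound(s_4, k_3) = 0xE88B00
s_6 = InvRound(s_5, k_2) = 0xB25F35
s_7 = InvRound(s_6, k_1) = 0xD74AF8
s_8 = InvRound(s_7, k_0) = 0xCBA798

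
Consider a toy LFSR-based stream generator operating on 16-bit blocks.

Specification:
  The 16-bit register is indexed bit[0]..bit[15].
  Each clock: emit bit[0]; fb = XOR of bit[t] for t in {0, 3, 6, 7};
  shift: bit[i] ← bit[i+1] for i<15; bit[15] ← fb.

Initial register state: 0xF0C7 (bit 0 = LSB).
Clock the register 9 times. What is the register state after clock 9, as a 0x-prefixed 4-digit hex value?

reg_0 = 0xF0C7
clock 1: out=1, reg = 0xF863
clock 2: out=1, reg = 0x7C31
clock 3: out=1, reg = 0xBE18
clock 4: out=0, reg = 0xDF0C
clock 5: out=0, reg = 0xEF86
clock 6: out=0, reg = 0xF7C3
clock 7: out=1, reg = 0xFBE1
clock 8: out=1, reg = 0xFDF0
clock 9: out=0, reg = 0x7EF8

0x7EF8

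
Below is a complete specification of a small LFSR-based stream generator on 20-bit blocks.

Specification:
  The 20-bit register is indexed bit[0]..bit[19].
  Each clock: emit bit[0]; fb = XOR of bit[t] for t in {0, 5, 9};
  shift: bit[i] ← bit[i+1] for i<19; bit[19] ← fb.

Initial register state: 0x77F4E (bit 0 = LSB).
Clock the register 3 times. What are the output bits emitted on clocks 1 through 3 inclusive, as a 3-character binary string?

reg_0 = 0x77F4E
clock 1: out=0, reg = 0xBBFA7
clock 2: out=1, reg = 0xDDFD3
clock 3: out=1, reg = 0x6EFE9

011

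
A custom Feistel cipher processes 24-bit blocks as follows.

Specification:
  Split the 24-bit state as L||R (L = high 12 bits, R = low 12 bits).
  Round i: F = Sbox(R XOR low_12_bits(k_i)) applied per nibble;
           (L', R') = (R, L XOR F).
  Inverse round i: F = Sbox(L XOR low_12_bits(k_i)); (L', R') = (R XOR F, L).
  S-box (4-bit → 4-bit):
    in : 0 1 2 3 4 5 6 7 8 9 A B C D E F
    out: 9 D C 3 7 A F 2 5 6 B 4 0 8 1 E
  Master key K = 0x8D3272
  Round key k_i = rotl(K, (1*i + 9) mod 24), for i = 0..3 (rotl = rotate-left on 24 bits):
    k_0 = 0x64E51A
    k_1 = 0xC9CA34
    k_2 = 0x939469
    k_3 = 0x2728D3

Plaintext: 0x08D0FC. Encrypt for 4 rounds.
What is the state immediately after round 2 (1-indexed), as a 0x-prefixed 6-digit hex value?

s_0 = plaintext = 0x08D0FC
s_1 = Round(s_0, k_0) = 0x0FCA92
s_2 = Round(s_1, k_1) = 0xA92943
s_3 = Round(s_2, k_2) = 0x943259
s_4 = Round(s_3, k_3) = 0x259218

0xA92943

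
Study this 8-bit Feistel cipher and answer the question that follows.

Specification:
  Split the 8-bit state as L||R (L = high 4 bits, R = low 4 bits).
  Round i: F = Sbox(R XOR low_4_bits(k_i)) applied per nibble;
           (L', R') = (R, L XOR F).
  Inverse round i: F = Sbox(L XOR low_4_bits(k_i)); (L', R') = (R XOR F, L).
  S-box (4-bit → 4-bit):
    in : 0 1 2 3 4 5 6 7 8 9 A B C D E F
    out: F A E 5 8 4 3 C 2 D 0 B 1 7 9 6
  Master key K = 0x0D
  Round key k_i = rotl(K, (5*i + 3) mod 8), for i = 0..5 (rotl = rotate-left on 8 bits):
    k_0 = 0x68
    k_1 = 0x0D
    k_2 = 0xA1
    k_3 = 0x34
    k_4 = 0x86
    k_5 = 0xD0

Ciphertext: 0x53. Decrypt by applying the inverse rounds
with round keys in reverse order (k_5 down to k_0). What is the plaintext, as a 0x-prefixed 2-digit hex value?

0x78

s_0 = ciphertext = 0x53
s_1 = InvRound(s_0, k_5) = 0x75
s_2 = InvRound(s_1, k_4) = 0xF7
s_3 = InvRound(s_2, k_3) = 0xCF
s_4 = InvRound(s_3, k_2) = 0x8C
s_5 = InvRound(s_4, k_1) = 0x88
s_6 = InvRound(s_5, k_0) = 0x78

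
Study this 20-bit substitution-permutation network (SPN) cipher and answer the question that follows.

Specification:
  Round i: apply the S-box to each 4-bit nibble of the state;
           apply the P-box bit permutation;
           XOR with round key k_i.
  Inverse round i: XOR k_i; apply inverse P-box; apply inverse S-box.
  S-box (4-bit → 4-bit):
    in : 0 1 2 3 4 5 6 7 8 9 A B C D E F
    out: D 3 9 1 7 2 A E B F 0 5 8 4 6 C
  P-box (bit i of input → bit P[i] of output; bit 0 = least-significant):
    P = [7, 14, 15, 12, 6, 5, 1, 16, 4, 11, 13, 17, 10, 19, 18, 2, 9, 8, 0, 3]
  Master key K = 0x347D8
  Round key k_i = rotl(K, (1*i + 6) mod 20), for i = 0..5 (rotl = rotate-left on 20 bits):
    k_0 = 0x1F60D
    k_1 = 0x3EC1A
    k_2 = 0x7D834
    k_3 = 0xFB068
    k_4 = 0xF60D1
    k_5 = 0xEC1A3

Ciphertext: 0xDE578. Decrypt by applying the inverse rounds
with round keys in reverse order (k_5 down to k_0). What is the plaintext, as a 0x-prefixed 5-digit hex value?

s_0 = ciphertext = 0xDE578
s_1 = InvRound(s_0, k_5) = 0xF3003
s_2 = InvRound(s_1, k_4) = 0xAA3B8
s_3 = InvRound(s_2, k_3) = 0x1D322
s_4 = InvRound(s_3, k_2) = 0x1F8DA
s_5 = InvRound(s_4, k_1) = 0xA3C32
s_6 = InvRound(s_5, k_0) = 0x0687E

0x0687E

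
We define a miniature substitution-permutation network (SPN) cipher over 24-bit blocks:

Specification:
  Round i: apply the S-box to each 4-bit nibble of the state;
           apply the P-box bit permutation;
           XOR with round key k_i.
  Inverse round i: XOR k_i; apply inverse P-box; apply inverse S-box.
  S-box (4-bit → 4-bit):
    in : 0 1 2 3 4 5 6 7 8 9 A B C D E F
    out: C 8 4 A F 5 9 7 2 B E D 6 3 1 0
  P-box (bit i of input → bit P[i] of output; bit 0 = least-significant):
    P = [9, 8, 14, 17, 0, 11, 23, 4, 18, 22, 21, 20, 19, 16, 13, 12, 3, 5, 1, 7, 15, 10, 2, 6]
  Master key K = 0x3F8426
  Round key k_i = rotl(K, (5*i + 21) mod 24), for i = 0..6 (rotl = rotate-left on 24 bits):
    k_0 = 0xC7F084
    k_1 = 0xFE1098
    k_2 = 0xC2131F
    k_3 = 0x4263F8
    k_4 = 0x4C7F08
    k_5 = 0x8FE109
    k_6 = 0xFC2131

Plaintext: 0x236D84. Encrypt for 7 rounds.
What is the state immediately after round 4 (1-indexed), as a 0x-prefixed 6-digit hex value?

0x41C29F

s_0 = plaintext = 0x236D84
s_1 = Round(s_0, k_0) = 0x89AB20
s_2 = Round(s_1, k_1) = 0x496430
s_3 = Round(s_2, k_2) = 0xBCCFE3
s_4 = Round(s_3, k_3) = 0x41C29F
s_5 = Round(s_4, k_4) = 0x6DD3DD
s_6 = Round(s_5, k_5) = 0xD66A60
s_7 = Round(s_6, k_6) = 0x86F5A8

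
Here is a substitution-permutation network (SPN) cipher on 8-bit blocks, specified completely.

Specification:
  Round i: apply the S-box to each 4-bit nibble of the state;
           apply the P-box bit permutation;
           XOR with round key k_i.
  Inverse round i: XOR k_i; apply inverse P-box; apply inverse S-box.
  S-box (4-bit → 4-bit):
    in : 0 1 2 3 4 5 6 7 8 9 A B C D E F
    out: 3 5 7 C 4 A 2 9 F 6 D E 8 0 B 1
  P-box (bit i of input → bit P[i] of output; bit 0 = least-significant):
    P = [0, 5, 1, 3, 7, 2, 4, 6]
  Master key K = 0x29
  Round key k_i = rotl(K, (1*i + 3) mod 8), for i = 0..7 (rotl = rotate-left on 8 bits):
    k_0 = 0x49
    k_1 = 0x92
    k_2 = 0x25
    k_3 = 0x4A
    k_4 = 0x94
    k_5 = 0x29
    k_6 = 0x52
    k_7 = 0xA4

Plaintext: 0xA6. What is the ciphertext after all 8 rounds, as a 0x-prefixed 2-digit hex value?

0xC6

s_0 = plaintext = 0xA6
s_1 = Round(s_0, k_0) = 0xB9
s_2 = Round(s_1, k_1) = 0xE4
s_3 = Round(s_2, k_2) = 0xE3
s_4 = Round(s_3, k_3) = 0x84
s_5 = Round(s_4, k_4) = 0x42
s_6 = Round(s_5, k_5) = 0x1A
s_7 = Round(s_6, k_6) = 0xC9
s_8 = Round(s_7, k_7) = 0xC6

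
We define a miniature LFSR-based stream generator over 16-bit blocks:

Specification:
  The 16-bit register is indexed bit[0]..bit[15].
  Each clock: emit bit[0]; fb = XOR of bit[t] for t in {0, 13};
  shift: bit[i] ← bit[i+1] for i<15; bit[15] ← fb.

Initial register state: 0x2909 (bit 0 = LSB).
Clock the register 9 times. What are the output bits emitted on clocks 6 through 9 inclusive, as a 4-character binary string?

reg_0 = 0x2909
clock 1: out=1, reg = 0x1484
clock 2: out=0, reg = 0x0A42
clock 3: out=0, reg = 0x0521
clock 4: out=1, reg = 0x8290
clock 5: out=0, reg = 0x4148
clock 6: out=0, reg = 0x20A4
clock 7: out=0, reg = 0x9052
clock 8: out=0, reg = 0x4829
clock 9: out=1, reg = 0xA414

0001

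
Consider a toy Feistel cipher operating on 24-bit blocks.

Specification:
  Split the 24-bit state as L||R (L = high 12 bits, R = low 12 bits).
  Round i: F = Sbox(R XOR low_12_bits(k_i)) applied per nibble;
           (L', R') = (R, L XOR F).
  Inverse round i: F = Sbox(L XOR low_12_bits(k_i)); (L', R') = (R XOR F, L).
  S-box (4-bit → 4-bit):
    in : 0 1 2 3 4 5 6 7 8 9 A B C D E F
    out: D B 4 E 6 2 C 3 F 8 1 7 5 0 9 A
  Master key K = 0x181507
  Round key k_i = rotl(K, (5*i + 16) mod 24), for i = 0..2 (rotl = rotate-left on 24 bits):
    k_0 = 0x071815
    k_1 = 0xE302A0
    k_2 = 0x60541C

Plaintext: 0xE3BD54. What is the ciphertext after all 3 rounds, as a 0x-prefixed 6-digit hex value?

0x4F91C2

s_0 = plaintext = 0xE3BD54
s_1 = Round(s_0, k_0) = 0xD54C50
s_2 = Round(s_1, k_1) = 0xC504F9
s_3 = Round(s_2, k_2) = 0x4F91C2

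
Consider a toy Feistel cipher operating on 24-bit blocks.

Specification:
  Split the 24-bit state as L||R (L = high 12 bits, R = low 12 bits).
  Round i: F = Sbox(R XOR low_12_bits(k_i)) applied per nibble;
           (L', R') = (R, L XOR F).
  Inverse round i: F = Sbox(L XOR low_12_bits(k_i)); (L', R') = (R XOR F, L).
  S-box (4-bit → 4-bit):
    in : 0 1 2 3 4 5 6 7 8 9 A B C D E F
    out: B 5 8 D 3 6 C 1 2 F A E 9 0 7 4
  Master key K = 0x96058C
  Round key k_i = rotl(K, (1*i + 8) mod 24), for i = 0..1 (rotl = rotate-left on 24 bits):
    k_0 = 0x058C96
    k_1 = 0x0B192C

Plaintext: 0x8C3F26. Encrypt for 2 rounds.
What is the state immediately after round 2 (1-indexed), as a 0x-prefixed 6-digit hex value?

s_0 = plaintext = 0x8C3F26
s_1 = Round(s_0, k_0) = 0xF26528
s_2 = Round(s_1, k_1) = 0x528695

0x528695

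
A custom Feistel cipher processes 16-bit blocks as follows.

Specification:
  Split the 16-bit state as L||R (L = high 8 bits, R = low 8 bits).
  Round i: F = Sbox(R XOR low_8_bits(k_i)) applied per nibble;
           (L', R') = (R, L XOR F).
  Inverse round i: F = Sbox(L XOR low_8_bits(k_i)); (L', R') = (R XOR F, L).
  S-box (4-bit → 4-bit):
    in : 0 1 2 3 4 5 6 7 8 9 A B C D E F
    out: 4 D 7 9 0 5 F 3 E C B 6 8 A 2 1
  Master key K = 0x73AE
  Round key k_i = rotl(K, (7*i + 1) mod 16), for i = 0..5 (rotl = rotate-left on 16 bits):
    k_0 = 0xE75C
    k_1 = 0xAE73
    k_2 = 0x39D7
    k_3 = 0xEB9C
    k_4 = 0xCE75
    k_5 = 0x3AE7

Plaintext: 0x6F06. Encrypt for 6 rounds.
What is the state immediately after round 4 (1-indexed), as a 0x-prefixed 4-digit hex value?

s_0 = plaintext = 0x6F06
s_1 = Round(s_0, k_0) = 0x0634
s_2 = Round(s_1, k_1) = 0x3405
s_3 = Round(s_2, k_2) = 0x0593
s_4 = Round(s_3, k_3) = 0x9344
s_5 = Round(s_4, k_4) = 0x440E
s_6 = Round(s_5, k_5) = 0x0E68

0x9344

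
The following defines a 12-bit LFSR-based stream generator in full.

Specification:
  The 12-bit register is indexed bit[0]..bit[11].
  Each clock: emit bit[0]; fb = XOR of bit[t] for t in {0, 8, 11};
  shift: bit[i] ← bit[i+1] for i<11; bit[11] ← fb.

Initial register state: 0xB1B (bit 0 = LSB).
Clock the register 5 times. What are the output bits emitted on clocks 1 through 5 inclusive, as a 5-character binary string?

11011

reg_0 = 0xB1B
clock 1: out=1, reg = 0xD8D
clock 2: out=1, reg = 0xEC6
clock 3: out=0, reg = 0xF63
clock 4: out=1, reg = 0xFB1
clock 5: out=1, reg = 0xFD8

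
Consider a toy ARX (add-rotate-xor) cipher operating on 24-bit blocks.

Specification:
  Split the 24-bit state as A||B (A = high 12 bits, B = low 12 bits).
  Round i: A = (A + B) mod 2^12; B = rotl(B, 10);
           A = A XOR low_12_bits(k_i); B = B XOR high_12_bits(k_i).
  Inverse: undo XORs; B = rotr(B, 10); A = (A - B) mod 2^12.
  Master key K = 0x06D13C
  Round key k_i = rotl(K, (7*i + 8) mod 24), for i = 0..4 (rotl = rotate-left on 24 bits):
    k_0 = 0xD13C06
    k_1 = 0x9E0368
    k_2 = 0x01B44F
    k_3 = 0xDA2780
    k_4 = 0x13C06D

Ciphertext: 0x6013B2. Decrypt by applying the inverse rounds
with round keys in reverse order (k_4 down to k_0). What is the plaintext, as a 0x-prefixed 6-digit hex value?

s_0 = ciphertext = 0x6013B2
s_1 = InvRound(s_0, k_4) = 0xC34A38
s_2 = InvRound(s_1, k_3) = 0xD4BE69
s_3 = InvRound(s_2, k_2) = 0xF399CB
s_4 = InvRound(s_3, k_1) = 0xBA50AC
s_5 = InvRound(s_4, k_0) = 0x0A46FF

0x0A46FF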